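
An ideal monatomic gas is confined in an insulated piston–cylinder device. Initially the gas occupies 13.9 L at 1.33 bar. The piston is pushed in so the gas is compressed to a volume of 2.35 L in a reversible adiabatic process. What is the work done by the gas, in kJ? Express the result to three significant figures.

W ≈ -6.30 kJ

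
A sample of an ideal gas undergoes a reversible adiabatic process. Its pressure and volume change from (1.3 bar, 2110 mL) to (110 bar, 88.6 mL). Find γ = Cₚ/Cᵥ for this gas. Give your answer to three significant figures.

PV^γ = const ⇒ γ = ln(P₂/P₁) / ln(V₁/V₂).
γ = ln(110/1.3) / ln(2110/88.6) = 1.4.

γ ≈ 1.40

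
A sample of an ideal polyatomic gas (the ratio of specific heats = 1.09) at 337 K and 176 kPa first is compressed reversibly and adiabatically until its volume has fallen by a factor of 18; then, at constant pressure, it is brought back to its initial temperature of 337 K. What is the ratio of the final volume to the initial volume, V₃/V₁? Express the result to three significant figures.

V₃/V₁ ≈ 0.0428

Adiabatic step: V₂/V₁ = 0.05556; T₂ = T₁·18^(0.09) = 437.1 K.
Isobaric step: V₃/V₂ = T₃/T₂ = 337/437.1.
V₃/V₁ = (V₂/V₁)(V₃/V₂) = 0.05556 × (337/437.1) = 0.04283.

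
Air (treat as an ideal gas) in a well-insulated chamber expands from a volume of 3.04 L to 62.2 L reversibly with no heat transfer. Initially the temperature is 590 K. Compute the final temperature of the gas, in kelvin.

Adiabatic: T₁V₁^(γ−1) = T₂V₂^(γ−1) ⇒ T₂ = T₁ (V₁/V₂)^(γ−1).
For a diatomic ideal gas γ = 7/5, so γ−1 = 2/5.
T₂ = 590 × (3.04/62.2)^(2/5) = 176.4 K.

T₂ ≈ 176 K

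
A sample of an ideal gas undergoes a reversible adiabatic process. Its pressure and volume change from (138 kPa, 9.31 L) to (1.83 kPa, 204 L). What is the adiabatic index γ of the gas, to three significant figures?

PV^γ = const ⇒ γ = ln(P₂/P₁) / ln(V₁/V₂).
γ = ln(1.83/138) / ln(9.31/204) = 1.4.

γ ≈ 1.40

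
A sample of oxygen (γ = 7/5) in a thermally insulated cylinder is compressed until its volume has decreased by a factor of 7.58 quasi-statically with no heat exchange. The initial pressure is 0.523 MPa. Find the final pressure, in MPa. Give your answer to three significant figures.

Since PV^γ is constant along a reversible adiabat, P₂ = P₁ (V₁/V₂)^γ.
P₂ = 0.523 × 7.58^(7/5) = 8.913 MPa.

P₂ ≈ 8.91 MPa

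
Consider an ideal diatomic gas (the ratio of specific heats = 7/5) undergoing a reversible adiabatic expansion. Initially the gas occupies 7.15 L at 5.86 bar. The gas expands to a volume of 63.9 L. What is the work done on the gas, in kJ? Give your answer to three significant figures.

P₂ = P₁(V₁/V₂)^γ = 5.86×(7.15/63.9)^(7/5) = 0.273 bar.
For a reversible adiabat, W_by_gas = (P₁V₁ − P₂V₂)/(γ−1).
W_by = (586000×0.00715 − 27300×0.0639) / (2/5) = 6113 J.
W_on_gas = −W_by = -6113 J.

W ≈ -6.11 kJ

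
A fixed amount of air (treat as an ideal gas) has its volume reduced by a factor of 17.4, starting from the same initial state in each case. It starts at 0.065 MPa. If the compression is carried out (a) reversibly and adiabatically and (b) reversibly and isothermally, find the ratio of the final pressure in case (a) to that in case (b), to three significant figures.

P_adiabatic / P_isothermal ≈ 3.13

For a diatomic ideal gas γ = 7/5.
Isothermal: P_b = P₁(V₁/V₂) = 0.065×17.4.
Adiabatic: P_a = P₁(V₁/V₂)^γ = 0.065×17.4^(7/5).
P_a/P_b = (V₁/V₂)^(γ−1) = 17.4^(2/5) = 3.135.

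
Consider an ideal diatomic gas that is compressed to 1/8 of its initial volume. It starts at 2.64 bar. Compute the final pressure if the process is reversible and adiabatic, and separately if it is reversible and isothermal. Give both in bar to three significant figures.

adiabatic: 48.5 bar; isothermal: 21.1 bar

For a diatomic ideal gas γ = 7/5.
Isothermal: P₂ = P₁(V₁/V₂) = 2.64×8 = 21.12 bar.
Adiabatic: P₂ = P₁(V₁/V₂)^γ = 2.64×8^(7/5) = 48.52 bar.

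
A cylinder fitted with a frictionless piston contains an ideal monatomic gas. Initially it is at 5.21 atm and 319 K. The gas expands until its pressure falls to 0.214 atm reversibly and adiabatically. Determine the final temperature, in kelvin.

T₂ ≈ 89.0 K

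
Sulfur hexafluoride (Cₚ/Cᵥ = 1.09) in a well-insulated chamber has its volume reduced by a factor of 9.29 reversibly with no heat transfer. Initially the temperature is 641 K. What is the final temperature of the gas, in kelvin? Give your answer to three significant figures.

For a reversible adiabat TV^(γ−1) is constant, so T₂ = T₁ (V₁/V₂)^(γ−1).
T₂ = 641 × 9.29^(0.09) = 783.4 K.

T₂ ≈ 783 K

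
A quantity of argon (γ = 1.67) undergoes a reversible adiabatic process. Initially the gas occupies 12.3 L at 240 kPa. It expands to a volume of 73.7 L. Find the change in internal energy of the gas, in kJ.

P₂ = P₁(V₁/V₂)^γ = 240×(12.3/73.7)^(1.67) = 12.07 kPa.
For a reversible adiabat, W_by_gas = (P₁V₁ − P₂V₂)/(γ−1).
W_by = (240000×0.0123 − 12070×0.0737) / (0.67) = 3078 J.
Q = 0 ⇒ ΔU = −W_by = -3078 J.

ΔU ≈ -3.08 kJ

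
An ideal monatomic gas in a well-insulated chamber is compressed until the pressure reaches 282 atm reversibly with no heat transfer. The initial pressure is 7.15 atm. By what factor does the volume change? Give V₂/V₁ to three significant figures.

V₂/V₁ ≈ 0.110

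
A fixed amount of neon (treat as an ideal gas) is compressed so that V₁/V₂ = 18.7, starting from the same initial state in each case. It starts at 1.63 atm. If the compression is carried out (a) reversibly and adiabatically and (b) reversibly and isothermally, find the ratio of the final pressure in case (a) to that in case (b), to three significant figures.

P_adiabatic / P_isothermal ≈ 7.05

For a monatomic ideal gas γ = 5/3.
Isothermal: P_b = P₁(V₁/V₂) = 1.63×18.7.
Adiabatic: P_a = P₁(V₁/V₂)^γ = 1.63×18.7^(5/3).
P_a/P_b = (V₁/V₂)^(γ−1) = 18.7^(2/3) = 7.045.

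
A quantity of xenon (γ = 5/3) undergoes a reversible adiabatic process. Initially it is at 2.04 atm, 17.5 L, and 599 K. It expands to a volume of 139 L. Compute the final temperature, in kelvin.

Adiabatic: T₁V₁^(γ−1) = T₂V₂^(γ−1) ⇒ T₂ = T₁ (V₁/V₂)^(γ−1).
T₂ = 599 × (17.5/139)^(2/3) = 150.5 K.

T₂ ≈ 150 K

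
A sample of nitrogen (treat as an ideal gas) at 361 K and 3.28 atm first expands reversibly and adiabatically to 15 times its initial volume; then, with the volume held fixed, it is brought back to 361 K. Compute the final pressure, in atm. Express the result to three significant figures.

For a diatomic ideal gas γ = 7/5.
Adiabatic step (PV^γ = const): P₂ = 3.28×(1/15)^(7/5) = 0.07402 atm; T₂ = 361×(1/15)^(2/5) = 122.2 K.
Isochoric: P₃ = P₂(T₃/T₂) = 0.07402 × (361/122.2) = 0.2187 atm.

P₃ ≈ 0.219 atm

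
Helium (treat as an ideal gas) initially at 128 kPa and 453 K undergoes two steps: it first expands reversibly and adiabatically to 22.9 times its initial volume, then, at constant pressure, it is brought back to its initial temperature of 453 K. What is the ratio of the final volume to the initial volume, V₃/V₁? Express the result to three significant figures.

For a monatomic ideal gas γ = 5/3.
Adiabatic step: V₂/V₁ = 22.9; T₂ = T₁·(1/22.9)^(2/3) = 56.17 K.
Isobaric step: V₃/V₂ = T₃/T₂ = 453/56.17.
V₃/V₁ = (V₂/V₁)(V₃/V₂) = 22.9 × (453/56.17) = 184.7.

V₃/V₁ ≈ 185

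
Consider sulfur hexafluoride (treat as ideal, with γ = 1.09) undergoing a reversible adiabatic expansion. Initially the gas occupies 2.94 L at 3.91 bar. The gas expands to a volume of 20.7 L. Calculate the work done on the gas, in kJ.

W ≈ -2.06 kJ

P₂ = P₁(V₁/V₂)^γ = 3.91×(2.94/20.7)^(1.09) = 0.4659 bar.
For a reversible adiabat, W_by_gas = (P₁V₁ − P₂V₂)/(γ−1).
W_by = (391000×0.00294 − 46590×0.0207) / (0.09) = 2058 J.
W_on_gas = −W_by = -2058 J.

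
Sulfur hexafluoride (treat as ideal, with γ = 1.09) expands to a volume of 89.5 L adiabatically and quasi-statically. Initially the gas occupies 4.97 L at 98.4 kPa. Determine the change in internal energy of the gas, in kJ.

P₂ = P₁(V₁/V₂)^γ = 98.4×(4.97/89.5)^(1.09) = 4.212 kPa.
For a reversible adiabat, W_by_gas = (P₁V₁ − P₂V₂)/(γ−1).
W_by = (98400×0.00497 − 4212×0.0895) / (0.09) = 1245 J.
Q = 0 ⇒ ΔU = −W_by = -1245 J.

ΔU ≈ -1.24 kJ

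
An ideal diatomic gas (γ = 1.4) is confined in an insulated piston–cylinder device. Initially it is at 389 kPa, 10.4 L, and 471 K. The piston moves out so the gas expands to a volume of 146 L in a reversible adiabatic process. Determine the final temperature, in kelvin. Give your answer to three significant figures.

For a reversible adiabat TV^(γ−1) is constant, so T₂ = T₁ (V₁/V₂)^(γ−1).
T₂ = 471 × (10.4/146)^(0.4) = 163.7 K.

T₂ ≈ 164 K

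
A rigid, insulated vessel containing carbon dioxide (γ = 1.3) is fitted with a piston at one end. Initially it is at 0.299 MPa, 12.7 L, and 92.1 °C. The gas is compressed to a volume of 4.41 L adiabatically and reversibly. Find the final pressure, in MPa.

P₂ ≈ 1.18 MPa

Since PV^γ is constant along a reversible adiabat, P₂ = P₁ (V₁/V₂)^γ.
P₂ = 0.299 × (12.7/4.41)^(1.3) = 1.183 MPa.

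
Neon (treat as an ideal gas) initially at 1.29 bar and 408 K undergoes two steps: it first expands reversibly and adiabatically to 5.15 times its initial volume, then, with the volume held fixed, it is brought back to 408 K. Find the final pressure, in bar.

P₃ ≈ 0.250 bar

For a monatomic ideal gas γ = 5/3.
Adiabatic step (PV^γ = const): P₂ = 1.29×(1/5.15)^(5/3) = 0.08399 bar; T₂ = 408×(1/5.15)^(2/3) = 136.8 K.
Isochoric: P₃ = P₂(T₃/T₂) = 0.08399 × (408/136.8) = 0.2505 bar.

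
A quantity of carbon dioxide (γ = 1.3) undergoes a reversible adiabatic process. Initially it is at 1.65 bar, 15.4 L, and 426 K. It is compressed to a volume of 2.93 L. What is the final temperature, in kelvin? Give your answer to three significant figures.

Adiabatic: T₁V₁^(γ−1) = T₂V₂^(γ−1) ⇒ T₂ = T₁ (V₁/V₂)^(γ−1).
T₂ = 426 × (15.4/2.93)^(0.3) = 700.8 K.

T₂ ≈ 701 K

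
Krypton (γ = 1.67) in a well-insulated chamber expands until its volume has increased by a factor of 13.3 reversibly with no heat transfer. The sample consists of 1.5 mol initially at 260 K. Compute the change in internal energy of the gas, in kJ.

Adiabatic: T₁V₁^(γ−1) = T₂V₂^(γ−1) ⇒ T₂ = T₁ (V₁/V₂)^(γ−1).
T₂ = 260 × (1/13.3)^(0.67) = 45.92 K.
Q = 0, so ΔU = W_on_gas = nCᵥΔT with Cᵥ = R/(γ−1) = 12.41 J/(mol·K).
ΔU = 1.5 × 12.41 × (45.92 − 260) = -3985 J.

ΔU ≈ -3.98 kJ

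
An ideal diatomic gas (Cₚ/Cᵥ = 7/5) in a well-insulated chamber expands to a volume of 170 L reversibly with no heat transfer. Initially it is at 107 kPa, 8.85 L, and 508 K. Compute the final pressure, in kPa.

P₂ ≈ 1.71 kPa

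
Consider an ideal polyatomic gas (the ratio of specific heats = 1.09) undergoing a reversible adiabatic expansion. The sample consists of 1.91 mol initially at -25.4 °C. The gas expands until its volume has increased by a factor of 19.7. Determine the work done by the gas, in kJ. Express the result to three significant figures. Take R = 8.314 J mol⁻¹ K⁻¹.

For a reversible adiabat TV^(γ−1) is constant, so T₂ = T₁ (V₁/V₂)^(γ−1).
T₁ = -25.4 °C = 247.7 K.
T₂ = 247.7 × (1/19.7)^(0.09) = 189.5 K.
Q = 0, so ΔU = W_on_gas = nCᵥΔT with Cᵥ = R/(γ−1) = 92.38 J/(mol·K).
ΔU = 1.91 × 92.38 × (189.5 − 247.7) = -10290 J.
Work done by the gas = −ΔU = 10290 J.

W ≈ 10.3 kJ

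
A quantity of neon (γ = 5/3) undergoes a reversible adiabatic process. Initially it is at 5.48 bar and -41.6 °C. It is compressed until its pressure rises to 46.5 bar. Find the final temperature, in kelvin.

T₂ ≈ 545 K

Along an adiabat T P^((1−γ)/γ) is constant, so T₂ = T₁ (P₂/P₁)^((γ−1)/γ).
T₁ = -41.6 °C = 231.5 K.
T₂ = 231.5 × (46.5/5.48)^(2/5) = 544.6 K.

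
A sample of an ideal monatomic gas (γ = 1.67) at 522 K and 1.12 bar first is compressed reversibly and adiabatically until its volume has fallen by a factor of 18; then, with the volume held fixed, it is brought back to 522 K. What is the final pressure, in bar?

Adiabatic step (PV^γ = const): P₂ = 1.12×18^(1.67) = 139.8 bar; T₂ = 522×18^(0.67) = 3620 K.
Isochoric: P₃ = P₂(T₃/T₂) = 139.8 × (522/3620) = 20.16 bar.

P₃ ≈ 20.2 bar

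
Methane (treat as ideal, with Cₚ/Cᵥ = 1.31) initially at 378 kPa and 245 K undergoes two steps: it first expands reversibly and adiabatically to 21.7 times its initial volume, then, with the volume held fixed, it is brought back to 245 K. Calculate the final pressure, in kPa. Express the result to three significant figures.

Adiabatic step (PV^γ = const): P₂ = 378×(1/21.7)^(1.31) = 6.71 kPa; T₂ = 245×(1/21.7)^(0.31) = 94.38 K.
Isochoric: P₃ = P₂(T₃/T₂) = 6.71 × (245/94.38) = 17.42 kPa.

P₃ ≈ 17.4 kPa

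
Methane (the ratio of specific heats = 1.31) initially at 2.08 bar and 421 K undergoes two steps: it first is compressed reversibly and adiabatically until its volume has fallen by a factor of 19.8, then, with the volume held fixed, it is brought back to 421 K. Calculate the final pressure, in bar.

Adiabatic step (PV^γ = const): P₂ = 2.08×19.8^(1.31) = 103.9 bar; T₂ = 421×19.8^(0.31) = 1062 K.
Isochoric: P₃ = P₂(T₃/T₂) = 103.9 × (421/1062) = 41.18 bar.

P₃ ≈ 41.2 bar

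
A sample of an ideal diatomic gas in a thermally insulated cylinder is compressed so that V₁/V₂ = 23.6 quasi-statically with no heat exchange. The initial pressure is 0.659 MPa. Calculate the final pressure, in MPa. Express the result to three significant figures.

P₂ ≈ 55.1 MPa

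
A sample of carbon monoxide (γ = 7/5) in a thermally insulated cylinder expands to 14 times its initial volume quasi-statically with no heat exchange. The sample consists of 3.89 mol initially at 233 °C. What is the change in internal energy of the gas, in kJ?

ΔU ≈ -26.7 kJ

For a reversible adiabat TV^(γ−1) is constant, so T₂ = T₁ (V₁/V₂)^(γ−1).
T₁ = 233 °C = 506.1 K.
T₂ = 506.1 × (1/14)^(2/5) = 176.1 K.
Q = 0, so ΔU = W_on_gas = nCᵥΔT with Cᵥ = R/(γ−1) = 20.79 J/(mol·K).
ΔU = 3.89 × 20.79 × (176.1 − 506.1) = -26680 J.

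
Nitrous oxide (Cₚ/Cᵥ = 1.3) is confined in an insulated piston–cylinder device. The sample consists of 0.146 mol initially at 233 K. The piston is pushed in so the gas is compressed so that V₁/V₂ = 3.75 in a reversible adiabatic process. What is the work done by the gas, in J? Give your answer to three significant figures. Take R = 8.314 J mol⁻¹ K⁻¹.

W ≈ -459 J

For a reversible adiabat TV^(γ−1) is constant, so T₂ = T₁ (V₁/V₂)^(γ−1).
T₂ = 233 × 3.75^(0.3) = 346.4 K.
Q = 0, so ΔU = W_on_gas = nCᵥΔT with Cᵥ = R/(γ−1) = 27.71 J/(mol·K).
ΔU = 0.146 × 27.71 × (346.4 − 233) = 458.8 J.
Work done by the gas = −ΔU = -458.8 J.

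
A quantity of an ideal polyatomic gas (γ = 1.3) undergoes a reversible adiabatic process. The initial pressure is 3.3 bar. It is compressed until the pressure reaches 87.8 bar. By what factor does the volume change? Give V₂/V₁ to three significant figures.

From PV^γ = const, V₂/V₁ = (P₁/P₂)^(1/γ).
V₂/V₁ = (3.3/87.8)^(0.769) = 0.08014.

V₂/V₁ ≈ 0.0801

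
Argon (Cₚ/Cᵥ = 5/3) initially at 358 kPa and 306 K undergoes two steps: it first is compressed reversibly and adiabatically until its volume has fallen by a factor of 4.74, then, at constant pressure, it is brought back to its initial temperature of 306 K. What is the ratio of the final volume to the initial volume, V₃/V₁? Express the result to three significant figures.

V₃/V₁ ≈ 0.0748

Adiabatic step: V₂/V₁ = 0.211; T₂ = T₁·4.74^(2/3) = 863.5 K.
Isobaric step: V₃/V₂ = T₃/T₂ = 306/863.5.
V₃/V₁ = (V₂/V₁)(V₃/V₂) = 0.211 × (306/863.5) = 0.07477.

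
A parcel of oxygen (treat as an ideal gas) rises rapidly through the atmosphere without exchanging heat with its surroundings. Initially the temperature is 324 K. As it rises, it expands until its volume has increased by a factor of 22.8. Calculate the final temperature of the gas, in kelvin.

For a reversible adiabat TV^(γ−1) is constant, so T₂ = T₁ (V₁/V₂)^(γ−1).
For a diatomic ideal gas γ = 7/5, so γ−1 = 2/5.
T₂ = 324 × (1/22.8)^(2/5) = 92.76 K.

T₂ ≈ 92.8 K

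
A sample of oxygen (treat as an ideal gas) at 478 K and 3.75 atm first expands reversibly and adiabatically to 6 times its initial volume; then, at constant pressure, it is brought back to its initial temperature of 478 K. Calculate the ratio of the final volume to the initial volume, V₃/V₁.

V₃/V₁ ≈ 12.3

For a diatomic ideal gas γ = 7/5.
Adiabatic step: V₂/V₁ = 6; T₂ = T₁·(1/6)^(2/5) = 233.4 K.
Isobaric step: V₃/V₂ = T₃/T₂ = 478/233.4.
V₃/V₁ = (V₂/V₁)(V₃/V₂) = 6 × (478/233.4) = 12.29.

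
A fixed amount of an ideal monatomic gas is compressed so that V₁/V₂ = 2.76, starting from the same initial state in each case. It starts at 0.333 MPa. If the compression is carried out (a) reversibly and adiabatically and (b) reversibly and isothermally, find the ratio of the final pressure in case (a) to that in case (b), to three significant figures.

P_adiabatic / P_isothermal ≈ 1.97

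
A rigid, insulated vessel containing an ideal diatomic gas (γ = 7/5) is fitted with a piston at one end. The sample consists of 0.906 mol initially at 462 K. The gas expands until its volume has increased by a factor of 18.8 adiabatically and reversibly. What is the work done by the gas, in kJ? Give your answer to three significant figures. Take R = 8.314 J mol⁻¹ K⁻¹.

W ≈ 6.01 kJ

Adiabatic: T₁V₁^(γ−1) = T₂V₂^(γ−1) ⇒ T₂ = T₁ (V₁/V₂)^(γ−1).
T₂ = 462 × (1/18.8)^(2/5) = 142.9 K.
Q = 0, so ΔU = W_on_gas = nCᵥΔT with Cᵥ = R/(γ−1) = 20.79 J/(mol·K).
ΔU = 0.906 × 20.79 × (142.9 − 462) = -6009 J.
Work done by the gas = −ΔU = 6009 J.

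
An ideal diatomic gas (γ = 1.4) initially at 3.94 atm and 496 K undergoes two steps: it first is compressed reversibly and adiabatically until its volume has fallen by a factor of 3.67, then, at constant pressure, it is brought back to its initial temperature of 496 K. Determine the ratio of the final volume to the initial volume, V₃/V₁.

Adiabatic step: V₂/V₁ = 0.2725; T₂ = T₁·3.67^(0.4) = 834.3 K.
Isobaric step: V₃/V₂ = T₃/T₂ = 496/834.3.
V₃/V₁ = (V₂/V₁)(V₃/V₂) = 0.2725 × (496/834.3) = 0.162.

V₃/V₁ ≈ 0.162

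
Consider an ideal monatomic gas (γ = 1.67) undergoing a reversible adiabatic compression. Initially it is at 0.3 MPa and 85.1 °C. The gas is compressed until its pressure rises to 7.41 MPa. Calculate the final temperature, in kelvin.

T₂ ≈ 1300 K

Adiabatic: T₂/T₁ = (P₂/P₁)^((γ−1)/γ).
T₁ = 85.1 °C = 358.2 K.
T₂ = 358.2 × (7.41/0.3)^(0.401) = 1297 K.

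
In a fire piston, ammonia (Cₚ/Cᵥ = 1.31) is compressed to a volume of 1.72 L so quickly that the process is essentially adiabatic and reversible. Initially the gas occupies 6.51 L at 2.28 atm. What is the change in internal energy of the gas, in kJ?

ΔU ≈ 2.48 kJ

P₂ = P₁(V₁/V₂)^γ = 2.28×(6.51/1.72)^(1.31) = 13.04 atm.
For a reversible adiabat, W_by_gas = (P₁V₁ − P₂V₂)/(γ−1).
W_by = (231000×0.00651 − 1.321×10^6×0.00172) / (0.31) = -2478 J.
Q = 0 ⇒ ΔU = −W_by = 2478 J.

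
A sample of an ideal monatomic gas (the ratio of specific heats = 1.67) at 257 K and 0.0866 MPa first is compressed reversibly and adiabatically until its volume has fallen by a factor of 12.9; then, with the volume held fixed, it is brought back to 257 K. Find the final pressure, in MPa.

Adiabatic step (PV^γ = const): P₂ = 0.0866×12.9^(1.67) = 6.197 MPa; T₂ = 257×12.9^(0.67) = 1426 K.
Isochoric: P₃ = P₂(T₃/T₂) = 6.197 × (257/1426) = 1.117 MPa.

P₃ ≈ 1.12 MPa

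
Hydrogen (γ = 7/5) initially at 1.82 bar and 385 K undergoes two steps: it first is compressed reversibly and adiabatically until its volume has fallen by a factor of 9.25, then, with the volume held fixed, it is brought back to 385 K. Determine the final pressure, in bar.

Adiabatic step (PV^γ = const): P₂ = 1.82×9.25^(7/5) = 40.99 bar; T₂ = 385×9.25^(2/5) = 937.4 K.
Isochoric: P₃ = P₂(T₃/T₂) = 40.99 × (385/937.4) = 16.84 bar.

P₃ ≈ 16.8 bar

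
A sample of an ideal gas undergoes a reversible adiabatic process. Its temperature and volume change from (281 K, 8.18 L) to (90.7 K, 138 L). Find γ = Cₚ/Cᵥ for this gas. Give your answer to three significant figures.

TV^(γ−1) = const ⇒ γ − 1 = ln(T₂/T₁) / ln(V₁/V₂).
γ = 1 + ln(90.7/281) / ln(8.18/138) = 1.4.

γ ≈ 1.40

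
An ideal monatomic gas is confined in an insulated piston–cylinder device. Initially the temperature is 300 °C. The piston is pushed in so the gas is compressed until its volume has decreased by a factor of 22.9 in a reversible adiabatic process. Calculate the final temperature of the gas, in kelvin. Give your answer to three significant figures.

T₂ ≈ 4620 K

For a reversible adiabat TV^(γ−1) is constant, so T₂ = T₁ (V₁/V₂)^(γ−1).
For a monatomic ideal gas γ = 5/3, so γ−1 = 2/3.
T₁ = 300 °C = 573.1 K.
T₂ = 573.1 × 22.9^(2/3) = 4622 K.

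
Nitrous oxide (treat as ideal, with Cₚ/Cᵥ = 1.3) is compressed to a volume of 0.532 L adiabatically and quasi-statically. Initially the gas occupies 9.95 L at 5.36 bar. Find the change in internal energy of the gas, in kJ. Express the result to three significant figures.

P₂ = P₁(V₁/V₂)^γ = 5.36×(9.95/0.532)^(1.3) = 241.4 bar.
For a reversible adiabat, W_by_gas = (P₁V₁ − P₂V₂)/(γ−1).
W_by = (536000×0.00995 − 2.414×10^7×0.000532) / (0.3) = -25020 J.
Q = 0 ⇒ ΔU = −W_by = 25020 J.

ΔU ≈ 25.0 kJ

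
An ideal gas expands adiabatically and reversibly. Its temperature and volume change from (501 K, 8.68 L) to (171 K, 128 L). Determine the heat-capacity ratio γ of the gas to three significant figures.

γ ≈ 1.40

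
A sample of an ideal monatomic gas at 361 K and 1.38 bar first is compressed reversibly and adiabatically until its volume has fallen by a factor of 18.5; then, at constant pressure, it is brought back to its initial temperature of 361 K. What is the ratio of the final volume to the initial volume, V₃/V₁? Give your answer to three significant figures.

V₃/V₁ ≈ 0.00773

For a monatomic ideal gas γ = 5/3.
Adiabatic step: V₂/V₁ = 0.05405; T₂ = T₁·18.5^(2/3) = 2525 K.
Isobaric step: V₃/V₂ = T₃/T₂ = 361/2525.
V₃/V₁ = (V₂/V₁)(V₃/V₂) = 0.05405 × (361/2525) = 0.007728.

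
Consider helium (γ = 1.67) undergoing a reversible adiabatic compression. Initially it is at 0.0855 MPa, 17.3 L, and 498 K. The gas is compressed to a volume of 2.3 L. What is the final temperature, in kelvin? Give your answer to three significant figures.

T₂ ≈ 1920 K

For a reversible adiabat TV^(γ−1) is constant, so T₂ = T₁ (V₁/V₂)^(γ−1).
T₂ = 498 × (17.3/2.3)^(0.67) = 1925 K.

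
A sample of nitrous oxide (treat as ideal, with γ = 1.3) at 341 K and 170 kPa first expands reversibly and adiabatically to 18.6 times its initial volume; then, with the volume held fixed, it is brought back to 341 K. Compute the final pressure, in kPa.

P₃ ≈ 9.14 kPa

Adiabatic step (PV^γ = const): P₂ = 170×(1/18.6)^(1.3) = 3.803 kPa; T₂ = 341×(1/18.6)^(0.3) = 141.9 K.
Isochoric: P₃ = P₂(T₃/T₂) = 3.803 × (341/141.9) = 9.14 kPa.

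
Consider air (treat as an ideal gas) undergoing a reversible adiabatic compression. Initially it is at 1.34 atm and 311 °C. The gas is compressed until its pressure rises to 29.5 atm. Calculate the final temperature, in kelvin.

T₂ ≈ 1410 K

Along an adiabat T P^((1−γ)/γ) is constant, so T₂ = T₁ (P₂/P₁)^((γ−1)/γ).
For a diatomic ideal gas γ = 7/5, so (γ−1)/γ = 2/7.
T₁ = 311 °C = 584.1 K.
T₂ = 584.1 × (29.5/1.34)^(2/7) = 1413 K.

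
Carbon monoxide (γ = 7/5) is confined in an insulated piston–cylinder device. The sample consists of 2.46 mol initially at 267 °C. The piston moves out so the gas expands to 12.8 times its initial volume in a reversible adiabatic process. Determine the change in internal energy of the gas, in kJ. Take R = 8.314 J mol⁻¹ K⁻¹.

For a reversible adiabat TV^(γ−1) is constant, so T₂ = T₁ (V₁/V₂)^(γ−1).
T₁ = 267 °C = 540.1 K.
T₂ = 540.1 × (1/12.8)^(2/5) = 194.8 K.
Q = 0, so ΔU = W_on_gas = nCᵥΔT with Cᵥ = R/(γ−1) = 20.79 J/(mol·K).
ΔU = 2.46 × 20.79 × (194.8 − 540.1) = -17660 J.

ΔU ≈ -17.7 kJ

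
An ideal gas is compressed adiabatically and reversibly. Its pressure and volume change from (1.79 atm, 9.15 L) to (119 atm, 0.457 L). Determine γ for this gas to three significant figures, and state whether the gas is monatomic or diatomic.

PV^γ = const ⇒ γ = ln(P₂/P₁) / ln(V₁/V₂).
γ = ln(119/1.79) / ln(9.15/0.457) = 1.4.
γ ≈ 1.40 is close to 7/5, so the gas is diatomic.

γ ≈ 1.40; diatomic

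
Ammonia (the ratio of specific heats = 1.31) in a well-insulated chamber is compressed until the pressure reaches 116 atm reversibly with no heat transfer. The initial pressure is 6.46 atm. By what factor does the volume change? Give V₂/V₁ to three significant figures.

From PV^γ = const, V₂/V₁ = (P₁/P₂)^(1/γ).
V₂/V₁ = (6.46/116)^(0.763) = 0.1103.

V₂/V₁ ≈ 0.110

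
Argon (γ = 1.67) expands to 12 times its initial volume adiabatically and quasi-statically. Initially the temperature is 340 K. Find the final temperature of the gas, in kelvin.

T₂ ≈ 64.3 K

For a reversible adiabat TV^(γ−1) is constant, so T₂ = T₁ (V₁/V₂)^(γ−1).
T₂ = 340 × (1/12)^(0.67) = 64.33 K.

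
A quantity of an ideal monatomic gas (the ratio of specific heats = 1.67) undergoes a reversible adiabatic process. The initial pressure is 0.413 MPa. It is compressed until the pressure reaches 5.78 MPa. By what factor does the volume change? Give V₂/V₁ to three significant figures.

V₂/V₁ ≈ 0.206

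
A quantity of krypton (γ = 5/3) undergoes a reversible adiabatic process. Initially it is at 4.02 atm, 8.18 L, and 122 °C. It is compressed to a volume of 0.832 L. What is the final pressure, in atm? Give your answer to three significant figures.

Adiabatic: P₁V₁^γ = P₂V₂^γ ⇒ P₂ = P₁ (V₁/V₂)^γ.
P₂ = 4.02 × (8.18/0.832)^(5/3) = 181.4 atm.

P₂ ≈ 181 atm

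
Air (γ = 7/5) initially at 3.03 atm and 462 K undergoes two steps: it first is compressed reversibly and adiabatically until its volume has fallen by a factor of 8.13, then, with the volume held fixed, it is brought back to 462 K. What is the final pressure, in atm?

Adiabatic step (PV^γ = const): P₂ = 3.03×8.13^(7/5) = 56.96 atm; T₂ = 462×8.13^(2/5) = 1068 K.
Isochoric: P₃ = P₂(T₃/T₂) = 56.96 × (462/1068) = 24.63 atm.

P₃ ≈ 24.6 atm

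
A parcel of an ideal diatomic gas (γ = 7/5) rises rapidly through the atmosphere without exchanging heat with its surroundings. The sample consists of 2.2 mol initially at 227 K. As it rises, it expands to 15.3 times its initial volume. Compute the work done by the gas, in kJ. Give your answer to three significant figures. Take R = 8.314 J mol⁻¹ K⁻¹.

For a reversible adiabat TV^(γ−1) is constant, so T₂ = T₁ (V₁/V₂)^(γ−1).
T₂ = 227 × (1/15.3)^(2/5) = 76.23 K.
Q = 0, so ΔU = W_on_gas = nCᵥΔT with Cᵥ = R/(γ−1) = 20.79 J/(mol·K).
ΔU = 2.2 × 20.79 × (76.23 − 227) = -6894 J.
Work done by the gas = −ΔU = 6894 J.

W ≈ 6.89 kJ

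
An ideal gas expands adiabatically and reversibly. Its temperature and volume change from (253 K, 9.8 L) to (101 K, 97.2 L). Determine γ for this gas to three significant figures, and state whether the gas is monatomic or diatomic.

γ ≈ 1.40; diatomic

TV^(γ−1) = const ⇒ γ − 1 = ln(T₂/T₁) / ln(V₁/V₂).
γ = 1 + ln(101/253) / ln(9.8/97.2) = 1.4.
γ ≈ 1.40 is close to 7/5, so the gas is diatomic.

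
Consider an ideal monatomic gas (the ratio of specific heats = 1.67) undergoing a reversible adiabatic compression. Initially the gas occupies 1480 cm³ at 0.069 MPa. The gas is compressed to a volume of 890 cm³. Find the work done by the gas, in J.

P₂ = P₁(V₁/V₂)^γ = 0.069×(1480/890)^(1.67) = 0.1613 MPa.
For a reversible adiabat, W_by_gas = (P₁V₁ − P₂V₂)/(γ−1).
W_by = (69000×0.00148 − 161300×0.00089) / (0.67) = -61.88 J.

W ≈ -61.9 J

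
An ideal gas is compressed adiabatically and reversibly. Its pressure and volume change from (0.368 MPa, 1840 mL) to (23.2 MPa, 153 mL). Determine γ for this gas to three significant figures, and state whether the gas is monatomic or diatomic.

PV^γ = const ⇒ γ = ln(P₂/P₁) / ln(V₁/V₂).
γ = ln(23.2/0.368) / ln(1840/153) = 1.666.
γ ≈ 1.67 is close to 5/3, so the gas is monatomic.

γ ≈ 1.67; monatomic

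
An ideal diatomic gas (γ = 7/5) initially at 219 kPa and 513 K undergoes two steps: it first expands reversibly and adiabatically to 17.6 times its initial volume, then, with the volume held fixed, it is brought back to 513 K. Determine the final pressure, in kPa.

P₃ ≈ 12.4 kPa

Adiabatic step (PV^γ = const): P₂ = 219×(1/17.6)^(7/5) = 3.951 kPa; T₂ = 513×(1/17.6)^(2/5) = 162.9 K.
Isochoric: P₃ = P₂(T₃/T₂) = 3.951 × (513/162.9) = 12.44 kPa.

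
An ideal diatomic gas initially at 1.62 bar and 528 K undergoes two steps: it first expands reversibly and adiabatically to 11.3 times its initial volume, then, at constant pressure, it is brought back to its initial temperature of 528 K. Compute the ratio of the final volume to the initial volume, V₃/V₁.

For a diatomic ideal gas γ = 7/5.
Adiabatic step: V₂/V₁ = 11.3; T₂ = T₁·(1/11.3)^(2/5) = 200.2 K.
Isobaric step: V₃/V₂ = T₃/T₂ = 528/200.2.
V₃/V₁ = (V₂/V₁)(V₃/V₂) = 11.3 × (528/200.2) = 29.81.

V₃/V₁ ≈ 29.8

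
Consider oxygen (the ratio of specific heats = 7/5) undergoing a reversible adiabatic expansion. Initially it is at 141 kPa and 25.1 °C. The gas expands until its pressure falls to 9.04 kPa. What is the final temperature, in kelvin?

Adiabatic: T₂/T₁ = (P₂/P₁)^((γ−1)/γ).
T₁ = 25.1 °C = 298.2 K.
T₂ = 298.2 × (9.04/141)^(2/7) = 136.1 K.

T₂ ≈ 136 K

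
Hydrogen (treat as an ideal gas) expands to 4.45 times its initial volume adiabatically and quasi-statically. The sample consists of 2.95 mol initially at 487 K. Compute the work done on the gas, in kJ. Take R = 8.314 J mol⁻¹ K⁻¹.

Adiabatic: T₁V₁^(γ−1) = T₂V₂^(γ−1) ⇒ T₂ = T₁ (V₁/V₂)^(γ−1).
γ = 7/5 for a diatomic ideal gas, so γ−1 = 2/5.
T₂ = 487 × (1/4.45)^(2/5) = 268 K.
Q = 0, so ΔU = W_on_gas = nCᵥΔT with Cᵥ = R/(γ−1) = 20.79 J/(mol·K).
ΔU = 2.95 × 20.79 × (268 − 487) = -13430 J.

W ≈ -13.4 kJ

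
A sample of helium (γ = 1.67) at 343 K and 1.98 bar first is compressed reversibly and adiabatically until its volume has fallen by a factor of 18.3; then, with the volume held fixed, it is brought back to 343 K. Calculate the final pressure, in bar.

Adiabatic step (PV^γ = const): P₂ = 1.98×18.3^(1.67) = 254.1 bar; T₂ = 343×18.3^(0.67) = 2405 K.
Isochoric: P₃ = P₂(T₃/T₂) = 254.1 × (343/2405) = 36.23 bar.

P₃ ≈ 36.2 bar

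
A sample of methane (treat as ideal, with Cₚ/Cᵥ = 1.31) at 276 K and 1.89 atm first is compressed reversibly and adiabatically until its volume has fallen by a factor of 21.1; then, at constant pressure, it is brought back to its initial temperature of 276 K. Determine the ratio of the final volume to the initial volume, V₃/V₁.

Adiabatic step: V₂/V₁ = 0.04739; T₂ = T₁·21.1^(0.31) = 710.3 K.
Isobaric step: V₃/V₂ = T₃/T₂ = 276/710.3.
V₃/V₁ = (V₂/V₁)(V₃/V₂) = 0.04739 × (276/710.3) = 0.01842.

V₃/V₁ ≈ 0.0184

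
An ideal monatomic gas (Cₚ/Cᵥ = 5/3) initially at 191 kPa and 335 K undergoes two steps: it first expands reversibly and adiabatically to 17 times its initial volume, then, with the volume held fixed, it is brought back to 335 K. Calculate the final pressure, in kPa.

P₃ ≈ 11.2 kPa

Adiabatic step (PV^γ = const): P₂ = 191×(1/17)^(5/3) = 1.699 kPa; T₂ = 335×(1/17)^(2/3) = 50.67 K.
Isochoric: P₃ = P₂(T₃/T₂) = 1.699 × (335/50.67) = 11.24 kPa.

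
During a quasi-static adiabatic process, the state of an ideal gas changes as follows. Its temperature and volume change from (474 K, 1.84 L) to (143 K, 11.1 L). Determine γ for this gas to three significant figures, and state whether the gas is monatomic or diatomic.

TV^(γ−1) = const ⇒ γ − 1 = ln(T₂/T₁) / ln(V₁/V₂).
γ = 1 + ln(143/474) / ln(1.84/11.1) = 1.667.
γ ≈ 1.67 is close to 5/3, so the gas is monatomic.

γ ≈ 1.67; monatomic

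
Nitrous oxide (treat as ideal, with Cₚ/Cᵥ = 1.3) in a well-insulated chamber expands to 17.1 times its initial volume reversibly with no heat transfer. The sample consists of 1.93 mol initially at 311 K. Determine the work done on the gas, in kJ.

W ≈ -9.54 kJ

Adiabatic: T₁V₁^(γ−1) = T₂V₂^(γ−1) ⇒ T₂ = T₁ (V₁/V₂)^(γ−1).
T₂ = 311 × (1/17.1)^(0.3) = 132.7 K.
Q = 0, so ΔU = W_on_gas = nCᵥΔT with Cᵥ = R/(γ−1) = 27.71 J/(mol·K).
ΔU = 1.93 × 27.71 × (132.7 − 311) = -9537 J.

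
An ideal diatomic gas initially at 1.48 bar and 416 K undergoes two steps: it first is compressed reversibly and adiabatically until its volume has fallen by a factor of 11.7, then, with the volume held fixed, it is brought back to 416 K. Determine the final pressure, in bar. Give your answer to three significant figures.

For a diatomic ideal gas γ = 7/5.
Adiabatic step (PV^γ = const): P₂ = 1.48×11.7^(7/5) = 46.32 bar; T₂ = 416×11.7^(2/5) = 1113 K.
Isochoric: P₃ = P₂(T₃/T₂) = 46.32 × (416/1113) = 17.32 bar.

P₃ ≈ 17.3 bar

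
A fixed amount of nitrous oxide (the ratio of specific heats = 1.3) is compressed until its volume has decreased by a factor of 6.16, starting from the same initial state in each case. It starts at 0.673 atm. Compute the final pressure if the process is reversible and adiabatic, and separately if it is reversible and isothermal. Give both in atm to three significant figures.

adiabatic: 7.15 atm; isothermal: 4.15 atm

Isothermal: P₂ = P₁(V₁/V₂) = 0.673×6.16 = 4.146 atm.
Adiabatic: P₂ = P₁(V₁/V₂)^γ = 0.673×6.16^(1.3) = 7.153 atm.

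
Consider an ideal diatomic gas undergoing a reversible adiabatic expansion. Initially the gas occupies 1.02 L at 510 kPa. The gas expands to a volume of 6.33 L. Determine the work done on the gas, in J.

W ≈ -674 J

γ = 7/5 for a diatomic ideal gas.
P₂ = P₁(V₁/V₂)^γ = 510×(1.02/6.33)^(7/5) = 39.6 kPa.
For a reversible adiabat, W_by_gas = (P₁V₁ − P₂V₂)/(γ−1).
W_by = (510000×0.00102 − 39600×0.00633) / (2/5) = 673.9 J.
W_on_gas = −W_by = -673.9 J.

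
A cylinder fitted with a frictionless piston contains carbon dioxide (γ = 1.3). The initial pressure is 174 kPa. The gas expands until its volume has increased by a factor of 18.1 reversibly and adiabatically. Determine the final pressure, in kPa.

P₂ ≈ 4.03 kPa

Adiabatic: P₁V₁^γ = P₂V₂^γ ⇒ P₂ = P₁ (V₁/V₂)^γ.
P₂ = 174 × (1/18.1)^(1.3) = 4.032 kPa.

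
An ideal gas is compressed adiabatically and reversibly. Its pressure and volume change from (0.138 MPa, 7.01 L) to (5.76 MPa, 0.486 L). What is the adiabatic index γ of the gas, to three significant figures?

γ ≈ 1.40

PV^γ = const ⇒ γ = ln(P₂/P₁) / ln(V₁/V₂).
γ = ln(5.76/0.138) / ln(7.01/0.486) = 1.398.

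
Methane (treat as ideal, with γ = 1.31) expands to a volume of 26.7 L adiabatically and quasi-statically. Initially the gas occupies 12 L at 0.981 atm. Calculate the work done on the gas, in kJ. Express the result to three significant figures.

P₂ = P₁(V₁/V₂)^γ = 0.981×(12/26.7)^(1.31) = 0.3441 atm.
For a reversible adiabat, W_by_gas = (P₁V₁ − P₂V₂)/(γ−1).
W_by = (99400×0.012 − 34860×0.0267) / (0.31) = 844.9 J.
W_on_gas = −W_by = -844.9 J.

W ≈ -0.845 kJ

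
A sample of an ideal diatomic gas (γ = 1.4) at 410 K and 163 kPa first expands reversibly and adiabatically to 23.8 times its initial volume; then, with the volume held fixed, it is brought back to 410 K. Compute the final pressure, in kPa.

P₃ ≈ 6.85 kPa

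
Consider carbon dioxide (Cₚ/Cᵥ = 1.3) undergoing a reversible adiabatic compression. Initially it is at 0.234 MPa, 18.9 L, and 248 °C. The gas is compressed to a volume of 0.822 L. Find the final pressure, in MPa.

P₂ ≈ 13.8 MPa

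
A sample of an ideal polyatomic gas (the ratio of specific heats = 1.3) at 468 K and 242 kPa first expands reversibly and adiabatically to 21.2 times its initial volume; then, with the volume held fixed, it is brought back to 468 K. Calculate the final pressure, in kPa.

P₃ ≈ 11.4 kPa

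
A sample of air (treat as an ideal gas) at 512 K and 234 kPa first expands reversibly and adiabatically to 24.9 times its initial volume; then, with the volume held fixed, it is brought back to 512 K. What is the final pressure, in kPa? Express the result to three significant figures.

P₃ ≈ 9.40 kPa

For a diatomic ideal gas γ = 7/5.
Adiabatic step (PV^γ = const): P₂ = 234×(1/24.9)^(7/5) = 2.597 kPa; T₂ = 512×(1/24.9)^(2/5) = 141.5 K.
Isochoric: P₃ = P₂(T₃/T₂) = 2.597 × (512/141.5) = 9.398 kPa.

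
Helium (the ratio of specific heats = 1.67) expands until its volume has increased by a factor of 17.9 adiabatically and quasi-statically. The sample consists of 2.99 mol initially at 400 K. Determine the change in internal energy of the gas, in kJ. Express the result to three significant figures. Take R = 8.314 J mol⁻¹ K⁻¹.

Adiabatic: T₁V₁^(γ−1) = T₂V₂^(γ−1) ⇒ T₂ = T₁ (V₁/V₂)^(γ−1).
T₂ = 400 × (1/17.9)^(0.67) = 57.9 K.
Q = 0, so ΔU = W_on_gas = nCᵥΔT with Cᵥ = R/(γ−1) = 12.41 J/(mol·K).
ΔU = 2.99 × 12.41 × (57.9 − 400) = -12690 J.

ΔU ≈ -12.7 kJ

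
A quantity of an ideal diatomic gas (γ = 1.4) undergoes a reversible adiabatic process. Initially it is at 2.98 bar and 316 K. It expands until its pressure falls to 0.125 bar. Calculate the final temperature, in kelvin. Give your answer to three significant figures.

Adiabatic: T₂/T₁ = (P₂/P₁)^((γ−1)/γ).
T₂ = 316 × (0.125/2.98)^(0.286) = 127.7 K.

T₂ ≈ 128 K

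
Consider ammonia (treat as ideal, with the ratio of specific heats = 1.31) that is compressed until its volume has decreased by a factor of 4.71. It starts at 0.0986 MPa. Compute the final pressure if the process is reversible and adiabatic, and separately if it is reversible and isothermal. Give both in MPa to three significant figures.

Isothermal: P₂ = P₁(V₁/V₂) = 0.0986×4.71 = 0.4644 MPa.
Adiabatic: P₂ = P₁(V₁/V₂)^γ = 0.0986×4.71^(1.31) = 0.7508 MPa.

adiabatic: 0.751 MPa; isothermal: 0.464 MPa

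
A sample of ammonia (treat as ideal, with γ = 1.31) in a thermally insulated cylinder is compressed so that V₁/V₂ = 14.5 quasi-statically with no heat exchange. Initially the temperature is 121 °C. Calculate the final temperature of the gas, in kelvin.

T₂ ≈ 903 K

For a reversible adiabat TV^(γ−1) is constant, so T₂ = T₁ (V₁/V₂)^(γ−1).
T₁ = 121 °C = 394.1 K.
T₂ = 394.1 × 14.5^(0.31) = 903 K.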